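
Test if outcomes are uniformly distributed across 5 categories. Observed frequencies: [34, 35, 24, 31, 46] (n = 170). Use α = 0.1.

Expected = 34 each. χ² = Σ(O-E)²/E = 7.471. df = 4, critical value = 7.779. Fail to reject H₀.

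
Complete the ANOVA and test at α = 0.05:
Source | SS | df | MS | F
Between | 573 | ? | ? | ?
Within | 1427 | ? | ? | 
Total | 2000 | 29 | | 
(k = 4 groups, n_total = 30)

df_between = 3, df_within = 26. MS_between = 191.0, MS_within = 54.88. F = 3.48, F_crit ≈ 2.975. Reject H₀.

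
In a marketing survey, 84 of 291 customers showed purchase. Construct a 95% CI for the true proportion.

p̂ = 0.289. CI = p̂ ± z*√(p̂(1-p̂)/n) = (0.237, 0.341)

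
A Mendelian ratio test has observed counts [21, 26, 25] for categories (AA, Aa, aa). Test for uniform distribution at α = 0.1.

Expected = 24 each. χ² = Σ(O-E)²/E = 0.583. df = 2, critical value = 4.605. Fail to reject H₀.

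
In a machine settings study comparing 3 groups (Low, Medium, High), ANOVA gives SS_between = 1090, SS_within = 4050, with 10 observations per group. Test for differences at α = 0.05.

df_between = 2, df_within = 27. F = MS_between/MS_within = 545.0/150.0 = 3.633. F_crit ≈ 3.354. Reject H₀. At least one mean differs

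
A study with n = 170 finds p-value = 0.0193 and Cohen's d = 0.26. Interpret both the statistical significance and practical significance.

Statistically significant (p = 0.0193 < 0.05). Cohen's d = 0.26 indicates a small effect size. Both statistical and practical significance should be considered.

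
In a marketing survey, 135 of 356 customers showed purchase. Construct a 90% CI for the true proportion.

p̂ = 0.379. CI = p̂ ± z*√(p̂(1-p̂)/n) = (0.337, 0.422)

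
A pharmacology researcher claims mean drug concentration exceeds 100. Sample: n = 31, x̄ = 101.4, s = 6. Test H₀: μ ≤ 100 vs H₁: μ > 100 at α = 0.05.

t = (101.4 - 100)/(6/√31) = 1.299, df = 30. Critical t = 1.697. Fail to reject H₀.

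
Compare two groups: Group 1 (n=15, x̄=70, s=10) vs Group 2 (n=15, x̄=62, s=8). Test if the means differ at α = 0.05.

Pooled sp = 9.06. t = 2.419, df = 28. Critical t = ±2.048. Reject H₀.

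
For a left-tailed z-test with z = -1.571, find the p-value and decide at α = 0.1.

p = P(Z < -1.571) = Φ(-1.571) ≈ 0.0581. Since p < 0.1, reject H₀ (significant) at α = 0.1.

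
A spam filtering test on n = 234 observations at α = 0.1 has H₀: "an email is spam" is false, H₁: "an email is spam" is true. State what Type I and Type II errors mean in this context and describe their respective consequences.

Type I (false positive): concluding that an email is spam when it is not — a legitimate email is sent to the spam folder and the user misses it. Type II (false negative): failing to conclude that an email is spam when it is — a spam email lands in the inbox. Which is costlier depends on domain priorities and is a judgement call rather than a statistical fact.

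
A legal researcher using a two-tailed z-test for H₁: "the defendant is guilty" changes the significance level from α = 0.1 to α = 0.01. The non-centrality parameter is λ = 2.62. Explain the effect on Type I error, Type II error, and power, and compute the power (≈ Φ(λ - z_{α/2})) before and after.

Decreasing α from 0.1 to 0.01:
• Type I error rate decreases (α is the Type I rate by definition).
• Critical value moves from z_{α/2} = 1.645 to 2.576, so power = Φ(λ - z_{α/2}) goes from Φ(2.62 - 1.645) = 0.835 to Φ(2.62 - 2.576) = 0.518.
• Type II error rate β = 1 - power therefore increases (0.165 → 0.482).
Appropriate when false positives are costly — here, convicting an innocent person.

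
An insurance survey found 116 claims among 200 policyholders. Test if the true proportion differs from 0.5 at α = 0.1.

p̂ = 0.58, p₀ = 0.5. z = (p̂ - p₀)/√(p₀(1-p₀)/n) = 2.263. Critical: ±1.645. Reject H₀.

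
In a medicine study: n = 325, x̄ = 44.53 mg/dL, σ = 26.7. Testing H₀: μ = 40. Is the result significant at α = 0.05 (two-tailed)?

z = (44.53 - 40)/(26.7/√325) = 3.059. Since |z| > 1.96, significant at α = 0.05.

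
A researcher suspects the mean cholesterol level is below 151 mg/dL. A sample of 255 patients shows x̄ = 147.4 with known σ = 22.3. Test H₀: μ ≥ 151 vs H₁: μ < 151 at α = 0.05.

z = -2.578. Critical value: -1.645. Reject H₀.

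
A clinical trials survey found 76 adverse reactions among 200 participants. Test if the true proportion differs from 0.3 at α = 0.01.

p̂ = 0.38, p₀ = 0.3. z = (p̂ - p₀)/√(p₀(1-p₀)/n) = 2.469. Critical: ±2.576. Fail to reject H₀.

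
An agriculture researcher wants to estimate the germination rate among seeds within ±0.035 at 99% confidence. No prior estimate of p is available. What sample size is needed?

Conservative approach: use p = 0.5 (maximizes p(1-p) = 0.25). n = z²(0.25)/E² = 2.576²×0.25/0.035² = 1354.2 → n = 1355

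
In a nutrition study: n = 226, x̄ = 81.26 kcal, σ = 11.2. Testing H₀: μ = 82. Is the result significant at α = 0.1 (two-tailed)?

z = (81.26 - 82)/(11.2/√226) = -0.993. Since |z| ≤ 1.645, not significant at α = 0.1.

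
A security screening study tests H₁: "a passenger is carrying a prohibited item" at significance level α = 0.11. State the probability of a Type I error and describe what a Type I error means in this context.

P(Type I error) = α = 0.11. A Type I error is rejecting H₀ when H₀ is actually true (false positive) — here, concluding that a passenger is carrying a prohibited item when in fact this is not the case. Consequence: detaining an innocent passenger — delay and inconvenience.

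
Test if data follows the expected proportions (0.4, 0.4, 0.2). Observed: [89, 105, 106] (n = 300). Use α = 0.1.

Expected: [120.0, 120.0, 60.0]. χ² = 45.15. df = 2, critical = 4.605. Reject H₀.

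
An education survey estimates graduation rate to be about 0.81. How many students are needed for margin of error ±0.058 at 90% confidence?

n = z²p(1-p)/E² = 1.645²×0.81×0.19/0.058² = 123.8 → n = 124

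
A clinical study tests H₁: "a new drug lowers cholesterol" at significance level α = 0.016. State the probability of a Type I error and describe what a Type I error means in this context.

P(Type I error) = α = 0.016. A Type I error is rejecting H₀ when H₀ is actually true (false positive) — here, concluding that a new drug lowers cholesterol when in fact this is not the case. Consequence: approving an ineffective drug — patients take a useless medication and may skip effective alternatives.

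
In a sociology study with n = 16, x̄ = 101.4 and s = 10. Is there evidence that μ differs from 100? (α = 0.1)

t = (x̄ - μ₀)/(s/√n) = (101.4 - 100)/(10/√16) = 0.56. df = 15, critical t = ±1.753. Fail to reject H₀.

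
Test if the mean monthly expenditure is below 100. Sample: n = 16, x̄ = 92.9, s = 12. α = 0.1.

t = (92.9 - 100)/(12/√16) = -2.367, df = 15. Critical t = -1.341. Reject H₀.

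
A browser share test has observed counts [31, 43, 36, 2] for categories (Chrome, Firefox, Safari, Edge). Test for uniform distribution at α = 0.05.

Expected = 28 each. χ² = Σ(O-E)²/E = 34.786. df = 3, critical value = 7.815. Reject H₀.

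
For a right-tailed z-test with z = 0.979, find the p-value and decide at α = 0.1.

p = P(Z > 0.979) = 1 - Φ(0.979) ≈ 0.1638. Since p ≥ 0.1, fail to reject H₀ (not significant) at α = 0.1.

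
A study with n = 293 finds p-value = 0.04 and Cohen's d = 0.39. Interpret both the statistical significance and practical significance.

Statistically significant (p = 0.04 < 0.05). Cohen's d = 0.39 indicates a small effect size. Both statistical and practical significance should be considered.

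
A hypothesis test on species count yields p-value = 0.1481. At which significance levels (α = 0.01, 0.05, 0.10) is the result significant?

p = 0.1481. Not significant at any of the given levels.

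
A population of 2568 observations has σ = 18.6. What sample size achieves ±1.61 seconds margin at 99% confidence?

Without FPC: n₀ = (2.576×18.6/1.61)² = 885.658. With FPC: n = n₀N/(n₀+N-1) = 658.7 → n = 659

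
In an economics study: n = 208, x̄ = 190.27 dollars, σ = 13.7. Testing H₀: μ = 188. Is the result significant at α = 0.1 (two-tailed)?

z = (190.27 - 188)/(13.7/√208) = 2.39. Since |z| > 1.645, significant at α = 0.1.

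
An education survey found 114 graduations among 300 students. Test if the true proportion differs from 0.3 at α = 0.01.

p̂ = 0.38, p₀ = 0.3. z = (p̂ - p₀)/√(p₀(1-p₀)/n) = 3.024. Critical: ±2.576. Reject H₀.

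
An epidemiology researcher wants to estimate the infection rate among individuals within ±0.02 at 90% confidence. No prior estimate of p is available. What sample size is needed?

Conservative approach: use p = 0.5 (maximizes p(1-p) = 0.25). n = z²(0.25)/E² = 1.645²×0.25/0.02² = 1691.3 → n = 1692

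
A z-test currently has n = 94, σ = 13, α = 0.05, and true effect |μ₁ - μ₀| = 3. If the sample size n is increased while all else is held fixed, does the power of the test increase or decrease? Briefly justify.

Power increases: a larger n shrinks the standard error σ/√n, moving the sampling distribution under H₁ further from the critical value.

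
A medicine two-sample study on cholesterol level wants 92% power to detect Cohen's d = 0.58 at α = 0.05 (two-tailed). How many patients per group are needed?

z_{α/2} = 1.96, z_β = Φ⁻¹(0.92) = 1.405. For medium effect (d = 0.58): n per group = 2(z_{α/2} + z_β)²/d² = 2(1.96 + 1.405)²/0.58² = 67.3 → 68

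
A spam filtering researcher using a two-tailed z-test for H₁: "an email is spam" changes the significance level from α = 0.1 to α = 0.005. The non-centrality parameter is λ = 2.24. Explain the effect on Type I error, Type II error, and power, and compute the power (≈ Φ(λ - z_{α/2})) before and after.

Decreasing α from 0.1 to 0.005:
• Type I error rate decreases (α is the Type I rate by definition).
• Critical value moves from z_{α/2} = 1.645 to 2.807, so power = Φ(λ - z_{α/2}) goes from Φ(2.24 - 1.645) = 0.724 to Φ(2.24 - 2.807) = 0.285.
• Type II error rate β = 1 - power therefore increases (0.276 → 0.715).
Appropriate when false positives are costly — here, a legitimate email is sent to the spam folder and the user misses it.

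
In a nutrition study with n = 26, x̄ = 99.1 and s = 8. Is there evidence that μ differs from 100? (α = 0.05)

t = (x̄ - μ₀)/(s/√n) = (99.1 - 100)/(8/√26) = -0.574. df = 25, critical t = ±2.06. Fail to reject H₀.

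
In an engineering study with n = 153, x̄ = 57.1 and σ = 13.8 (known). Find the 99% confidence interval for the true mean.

CI = x̄ ± z*(σ/√n) = 57.1 ± 2.576(13.8/√153) = 57.1 ± 2.87 = (54.23, 59.97)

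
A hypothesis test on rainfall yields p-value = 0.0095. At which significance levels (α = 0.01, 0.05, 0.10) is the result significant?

p = 0.0095. Significant at: α = 0.01, 0.05, 0.1.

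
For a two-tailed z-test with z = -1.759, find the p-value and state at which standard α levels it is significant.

p = 2·P(Z > |-1.759|) = 2·(1 - Φ(1.759)) ≈ 0.0786. Significant at α = 0.1.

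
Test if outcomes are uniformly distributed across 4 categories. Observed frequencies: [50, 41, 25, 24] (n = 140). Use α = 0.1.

Expected = 35 each. χ² = Σ(O-E)²/E = 13.771. df = 3, critical value = 6.251. Reject H₀.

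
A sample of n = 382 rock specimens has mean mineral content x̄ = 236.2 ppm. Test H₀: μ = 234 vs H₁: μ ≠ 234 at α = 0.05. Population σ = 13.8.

z = (x̄ - μ₀)/(σ/√n) = (236.2 - 234)/(13.8/√382) = 3.116. Critical value: ±1.96. Since |3.116| > 1.96, Reject H₀.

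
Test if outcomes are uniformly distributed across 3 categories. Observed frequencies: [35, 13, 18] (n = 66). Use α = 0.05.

Expected = 22 each. χ² = Σ(O-E)²/E = 12.091. df = 2, critical value = 5.991. Reject H₀.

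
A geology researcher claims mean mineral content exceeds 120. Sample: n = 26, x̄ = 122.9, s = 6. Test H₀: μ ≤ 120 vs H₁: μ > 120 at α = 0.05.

t = (122.9 - 120)/(6/√26) = 2.465, df = 25. Critical t = 1.708. Reject H₀.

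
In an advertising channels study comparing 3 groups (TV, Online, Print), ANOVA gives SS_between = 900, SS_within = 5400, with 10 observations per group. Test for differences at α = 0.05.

df_between = 2, df_within = 27. F = MS_between/MS_within = 450.0/200.0 = 2.25. F_crit ≈ 3.354. Fail to reject H₀.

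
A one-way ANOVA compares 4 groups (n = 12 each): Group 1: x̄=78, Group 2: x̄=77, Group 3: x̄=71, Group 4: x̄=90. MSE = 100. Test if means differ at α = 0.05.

Grand mean = 79.0. SS_between = 2280.0, MS_between = 760.0. F = 7.6, F_crit ≈ 2.816. Reject H₀.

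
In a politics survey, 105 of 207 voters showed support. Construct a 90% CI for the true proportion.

p̂ = 0.507. CI = p̂ ± z*√(p̂(1-p̂)/n) = (0.45, 0.564)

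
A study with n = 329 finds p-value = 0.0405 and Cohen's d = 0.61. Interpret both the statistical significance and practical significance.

Statistically significant (p = 0.0405 < 0.05). Cohen's d = 0.61 indicates a medium effect size. Both statistical and practical significance should be considered.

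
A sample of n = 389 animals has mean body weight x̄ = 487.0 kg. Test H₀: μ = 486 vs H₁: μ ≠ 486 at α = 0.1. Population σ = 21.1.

z = (x̄ - μ₀)/(σ/√n) = (487.0 - 486)/(21.1/√389) = 0.935. Critical value: ±1.645. Since |0.935| ≤ 1.645, Fail to reject H₀.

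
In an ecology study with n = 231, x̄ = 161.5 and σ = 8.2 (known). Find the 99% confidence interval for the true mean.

CI = x̄ ± z*(σ/√n) = 161.5 ± 2.576(8.2/√231) = 161.5 ± 1.39 = (160.11, 162.89)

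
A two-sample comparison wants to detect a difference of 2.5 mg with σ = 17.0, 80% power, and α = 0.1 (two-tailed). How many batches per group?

n per group = 2(z_α/2 + z_β)²σ²/d² = 2×(1.645 + 0.84)²×17.0²/2.5² = 571.1 → n = 572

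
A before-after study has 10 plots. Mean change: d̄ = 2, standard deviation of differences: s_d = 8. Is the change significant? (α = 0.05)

t = d̄/(s_d/√n) = 2/(8/√10) = 0.791. df = 9, critical t = ±2.262. Fail to reject H₀.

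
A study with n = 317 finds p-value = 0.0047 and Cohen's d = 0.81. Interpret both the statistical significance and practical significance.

Statistically significant (p = 0.0047 < 0.05). Cohen's d = 0.81 indicates a large effect size. Both statistical and practical significance should be considered.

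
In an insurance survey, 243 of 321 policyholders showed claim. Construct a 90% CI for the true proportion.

p̂ = 0.757. CI = p̂ ± z*√(p̂(1-p̂)/n) = (0.718, 0.796)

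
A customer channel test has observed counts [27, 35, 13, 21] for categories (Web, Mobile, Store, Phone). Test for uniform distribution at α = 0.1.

Expected = 24 each. χ² = Σ(O-E)²/E = 10.833. df = 3, critical value = 6.251. Reject H₀.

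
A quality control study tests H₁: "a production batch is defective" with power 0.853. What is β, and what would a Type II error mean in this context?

β = 1 - power = 1 - 0.853 = 0.147. A Type II error is failing to reject H₀ when H₀ is false (false negative) — here, failing to conclude that a production batch is defective when in fact it is true. Consequence: shipping a defective batch — faulty products reach customers.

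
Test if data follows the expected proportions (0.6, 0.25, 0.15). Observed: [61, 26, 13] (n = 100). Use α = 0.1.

Expected: [60.0, 25.0, 15.0]. χ² = 0.323. df = 2, critical = 4.605. Fail to reject H₀.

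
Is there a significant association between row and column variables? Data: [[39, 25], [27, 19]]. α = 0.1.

χ² = 0.056. df = 1, critical = 2.706. Fail to reject H₀. No evidence of dependence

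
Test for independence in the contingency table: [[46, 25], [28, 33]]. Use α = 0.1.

χ² = 4.752. df = 1, critical = 2.706. Reject H₀. Variables are dependent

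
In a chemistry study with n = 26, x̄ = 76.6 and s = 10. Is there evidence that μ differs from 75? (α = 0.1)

t = (x̄ - μ₀)/(s/√n) = (76.6 - 75)/(10/√26) = 0.816. df = 25, critical t = ±1.708. Fail to reject H₀.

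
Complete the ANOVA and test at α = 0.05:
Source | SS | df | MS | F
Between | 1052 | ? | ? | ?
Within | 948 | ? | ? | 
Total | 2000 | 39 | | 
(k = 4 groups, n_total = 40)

df_between = 3, df_within = 36. MS_between = 350.67, MS_within = 26.33. F = 13.316, F_crit ≈ 2.866. Reject H₀.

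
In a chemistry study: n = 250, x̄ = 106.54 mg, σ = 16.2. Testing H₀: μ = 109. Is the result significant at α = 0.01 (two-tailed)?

z = (106.54 - 109)/(16.2/√250) = -2.401. Since |z| ≤ 2.576, not significant at α = 0.01.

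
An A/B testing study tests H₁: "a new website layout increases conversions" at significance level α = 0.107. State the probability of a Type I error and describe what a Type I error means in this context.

P(Type I error) = α = 0.107. A Type I error is rejecting H₀ when H₀ is actually true (false positive) — here, concluding that a new website layout increases conversions when in fact this is not the case. Consequence: rolling out a layout that doesn't actually help — wasted engineering effort.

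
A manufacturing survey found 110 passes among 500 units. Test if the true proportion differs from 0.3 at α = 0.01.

p̂ = 0.22, p₀ = 0.3. z = (p̂ - p₀)/√(p₀(1-p₀)/n) = -3.904. Critical: ±2.576. Reject H₀.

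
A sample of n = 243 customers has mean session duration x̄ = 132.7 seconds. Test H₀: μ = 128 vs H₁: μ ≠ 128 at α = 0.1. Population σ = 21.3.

z = (x̄ - μ₀)/(σ/√n) = (132.7 - 128)/(21.3/√243) = 3.44. Critical value: ±1.645. Since |3.44| > 1.645, Reject H₀.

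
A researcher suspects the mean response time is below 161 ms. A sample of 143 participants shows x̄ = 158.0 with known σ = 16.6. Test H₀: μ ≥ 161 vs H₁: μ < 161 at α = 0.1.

z = -2.161. Critical value: -1.28. Reject H₀.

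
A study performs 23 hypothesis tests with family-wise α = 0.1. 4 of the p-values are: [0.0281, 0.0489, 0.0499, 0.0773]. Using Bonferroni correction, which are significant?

Bonferroni α = 0.1/23 = 0.00435. None of the given p-values are significant.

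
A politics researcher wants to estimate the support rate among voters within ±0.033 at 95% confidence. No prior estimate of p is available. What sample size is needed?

Conservative approach: use p = 0.5 (maximizes p(1-p) = 0.25). n = z²(0.25)/E² = 1.96²×0.25/0.033² = 881.9 → n = 882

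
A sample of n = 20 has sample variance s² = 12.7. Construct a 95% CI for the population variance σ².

df = 19. χ²_{0.025} = 32.852, χ²_{0.975} = 8.907. CI for σ² = ((n-1)s²/χ²_{α/2}, (n-1)s²/χ²_{1-α/2}) = (19·12.7/32.852, 19·12.7/8.907) = (7.35, 27.09)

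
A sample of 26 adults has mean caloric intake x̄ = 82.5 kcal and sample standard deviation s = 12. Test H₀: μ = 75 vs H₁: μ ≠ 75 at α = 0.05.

t = (x̄ - μ₀)/(s/√n) = (82.5 - 75)/(12/√26) = 3.187. df = 25, critical t = ±2.06. Reject H₀.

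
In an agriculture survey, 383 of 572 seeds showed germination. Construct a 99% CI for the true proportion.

p̂ = 0.67. CI = p̂ ± z*√(p̂(1-p̂)/n) = (0.619, 0.72)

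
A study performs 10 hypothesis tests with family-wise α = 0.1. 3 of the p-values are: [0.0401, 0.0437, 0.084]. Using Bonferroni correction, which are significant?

Bonferroni α = 0.1/10 = 0.01. None of the given p-values are significant.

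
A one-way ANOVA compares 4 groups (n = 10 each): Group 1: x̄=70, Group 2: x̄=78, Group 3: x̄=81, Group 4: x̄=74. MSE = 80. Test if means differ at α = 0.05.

Grand mean = 75.75. SS_between = 687.5, MS_between = 229.17. F = 2.865, F_crit ≈ 2.866. Fail to reject H₀.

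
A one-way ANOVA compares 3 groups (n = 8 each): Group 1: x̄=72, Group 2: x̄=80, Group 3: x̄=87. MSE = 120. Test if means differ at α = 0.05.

Grand mean = 79.67. SS_between = 901.33, MS_between = 450.67. F = 3.756, F_crit ≈ 3.467. Reject H₀.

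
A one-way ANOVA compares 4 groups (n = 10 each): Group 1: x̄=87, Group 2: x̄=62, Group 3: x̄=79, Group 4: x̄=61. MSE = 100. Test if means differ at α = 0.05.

Grand mean = 72.25. SS_between = 4947.5, MS_between = 1649.17. F = 16.492, F_crit ≈ 2.866. Reject H₀.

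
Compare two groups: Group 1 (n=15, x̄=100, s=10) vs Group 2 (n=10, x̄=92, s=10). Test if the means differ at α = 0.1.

Pooled sp = 10.0. t = 1.96, df = 23. Critical t = ±1.714. Reject H₀.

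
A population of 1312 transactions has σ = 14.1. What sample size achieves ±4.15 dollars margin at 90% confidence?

Without FPC: n₀ = (1.645×14.1/4.15)² = 31.237. With FPC: n = n₀N/(n₀+N-1) = 30.5 → n = 31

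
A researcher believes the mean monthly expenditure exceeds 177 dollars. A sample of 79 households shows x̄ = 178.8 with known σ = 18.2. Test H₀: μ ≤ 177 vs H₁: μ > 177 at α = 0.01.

z = 0.879. Critical value: 2.33. Fail to reject H₀.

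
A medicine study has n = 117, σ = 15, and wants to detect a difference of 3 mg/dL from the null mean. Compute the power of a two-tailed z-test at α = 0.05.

SE = σ/√n = 15/√117 = 1.387. Non-centrality λ = d/SE = 3/1.387 = 2.163. Power ≈ Φ(λ - z_{α/2}) = Φ(2.163 - 1.96) = Φ(0.203) = 0.581.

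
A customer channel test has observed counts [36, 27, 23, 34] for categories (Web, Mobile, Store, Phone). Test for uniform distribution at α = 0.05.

Expected = 30 each. χ² = Σ(O-E)²/E = 3.667. df = 3, critical value = 7.815. Fail to reject H₀.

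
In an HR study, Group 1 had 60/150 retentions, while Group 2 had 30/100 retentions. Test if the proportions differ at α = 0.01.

p̂₁ = 0.4, p̂₂ = 0.3, pooled p̂ = 0.36. z = 1.614. Critical: ±2.576. Fail to reject H₀.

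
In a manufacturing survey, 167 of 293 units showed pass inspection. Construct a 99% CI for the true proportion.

p̂ = 0.57. CI = p̂ ± z*√(p̂(1-p̂)/n) = (0.495, 0.644)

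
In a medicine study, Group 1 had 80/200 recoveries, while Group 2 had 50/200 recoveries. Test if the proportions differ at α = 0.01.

p̂₁ = 0.4, p̂₂ = 0.25, pooled p̂ = 0.325. z = 3.203. Critical: ±2.576. Reject H₀.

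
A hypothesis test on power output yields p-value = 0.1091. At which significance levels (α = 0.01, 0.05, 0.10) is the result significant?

p = 0.1091. Not significant at any of the given levels.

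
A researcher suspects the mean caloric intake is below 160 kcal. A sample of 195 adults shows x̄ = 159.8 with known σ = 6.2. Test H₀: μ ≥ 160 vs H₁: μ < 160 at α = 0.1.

z = -0.45. Critical value: -1.28. Fail to reject H₀.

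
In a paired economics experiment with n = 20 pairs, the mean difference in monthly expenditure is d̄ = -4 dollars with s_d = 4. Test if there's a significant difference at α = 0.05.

t = d̄/(s_d/√n) = -4/(4/√20) = -4.472. df = 19, critical t = ±2.093. Reject H₀.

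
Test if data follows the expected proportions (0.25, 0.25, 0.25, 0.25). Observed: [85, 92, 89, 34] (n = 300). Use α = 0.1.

Expected: [75.0, 75.0, 75.0, 75.0]. χ² = 30.213. df = 3, critical = 6.251. Reject H₀.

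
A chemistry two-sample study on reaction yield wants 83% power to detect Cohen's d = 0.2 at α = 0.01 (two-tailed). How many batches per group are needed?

z_{α/2} = 2.576, z_β = Φ⁻¹(0.83) = 0.954. For small effect (d = 0.2): n per group = 2(z_{α/2} + z_β)²/d² = 2(2.576 + 0.954)²/0.2² = 623.04 → 624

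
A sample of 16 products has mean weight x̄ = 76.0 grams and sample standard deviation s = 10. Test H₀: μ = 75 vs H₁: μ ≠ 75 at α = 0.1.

t = (x̄ - μ₀)/(s/√n) = (76.0 - 75)/(10/√16) = 0.4. df = 15, critical t = ±1.753. Fail to reject H₀.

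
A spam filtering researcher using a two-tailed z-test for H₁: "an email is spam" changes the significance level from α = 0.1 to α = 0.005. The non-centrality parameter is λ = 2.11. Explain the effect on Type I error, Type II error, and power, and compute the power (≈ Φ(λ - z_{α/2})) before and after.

Decreasing α from 0.1 to 0.005:
• Type I error rate decreases (α is the Type I rate by definition).
• Critical value moves from z_{α/2} = 1.645 to 2.807, so power = Φ(λ - z_{α/2}) goes from Φ(2.11 - 1.645) = 0.679 to Φ(2.11 - 2.807) = 0.243.
• Type II error rate β = 1 - power therefore increases (0.321 → 0.757).
Appropriate when false positives are costly — here, a legitimate email is sent to the spam folder and the user misses it.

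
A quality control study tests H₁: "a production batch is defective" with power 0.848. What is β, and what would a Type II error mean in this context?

β = 1 - power = 1 - 0.848 = 0.152. A Type II error is failing to reject H₀ when H₀ is false (false negative) — here, failing to conclude that a production batch is defective when in fact it is true. Consequence: shipping a defective batch — faulty products reach customers.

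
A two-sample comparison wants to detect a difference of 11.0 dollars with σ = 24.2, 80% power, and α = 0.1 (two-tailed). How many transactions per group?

n per group = 2(z_α/2 + z_β)²σ²/d² = 2×(1.645 + 0.84)²×24.2²/11.0² = 59.8 → n = 60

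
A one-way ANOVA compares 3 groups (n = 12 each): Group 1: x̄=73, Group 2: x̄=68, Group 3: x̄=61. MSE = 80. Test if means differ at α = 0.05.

Grand mean = 67.33. SS_between = 872.0, MS_between = 436.0. F = 5.45, F_crit ≈ 3.285. Reject H₀.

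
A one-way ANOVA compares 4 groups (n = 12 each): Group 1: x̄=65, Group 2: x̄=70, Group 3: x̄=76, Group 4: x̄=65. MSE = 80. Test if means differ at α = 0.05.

Grand mean = 69.0. SS_between = 984.0, MS_between = 328.0. F = 4.1, F_crit ≈ 2.816. Reject H₀.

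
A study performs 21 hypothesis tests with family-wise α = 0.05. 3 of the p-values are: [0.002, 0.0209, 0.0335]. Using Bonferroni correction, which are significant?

Bonferroni α = 0.05/21 = 0.00238. Significant p-values: [0.002]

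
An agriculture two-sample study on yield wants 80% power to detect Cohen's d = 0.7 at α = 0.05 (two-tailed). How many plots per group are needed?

z_{α/2} = 1.96, z_β = Φ⁻¹(0.8) = 0.842. For medium effect (d = 0.7): n per group = 2(z_{α/2} + z_β)²/d² = 2(1.96 + 0.842)²/0.7² = 32.05 → 33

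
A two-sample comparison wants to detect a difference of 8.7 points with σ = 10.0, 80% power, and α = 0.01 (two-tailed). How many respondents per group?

n per group = 2(z_α/2 + z_β)²σ²/d² = 2×(2.576 + 0.84)²×10.0²/8.7² = 30.8 → n = 31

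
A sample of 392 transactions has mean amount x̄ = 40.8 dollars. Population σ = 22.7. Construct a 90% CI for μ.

CI = x̄ ± z*(σ/√n) = 40.8 ± 1.645(22.7/√392) = 40.8 ± 1.89 = (38.91, 42.69)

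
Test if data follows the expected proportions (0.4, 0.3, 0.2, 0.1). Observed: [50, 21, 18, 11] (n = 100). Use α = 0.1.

Expected: [40.0, 30.0, 20.0, 10.0]. χ² = 5.5. df = 3, critical = 6.251. Fail to reject H₀.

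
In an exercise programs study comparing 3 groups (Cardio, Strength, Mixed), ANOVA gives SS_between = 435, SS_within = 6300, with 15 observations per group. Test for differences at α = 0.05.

df_between = 2, df_within = 42. F = MS_between/MS_within = 217.5/150.0 = 1.45. F_crit ≈ 3.22. Fail to reject H₀.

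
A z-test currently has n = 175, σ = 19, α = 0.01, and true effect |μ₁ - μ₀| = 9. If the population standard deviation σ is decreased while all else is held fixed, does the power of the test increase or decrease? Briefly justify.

Power increases: a smaller σ shrinks the standard error σ/√n, moving the sampling distribution under H₁ further from the critical value.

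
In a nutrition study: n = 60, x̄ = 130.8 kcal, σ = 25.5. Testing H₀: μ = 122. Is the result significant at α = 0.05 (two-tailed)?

z = (130.8 - 122)/(25.5/√60) = 2.673. Since |z| > 1.96, significant at α = 0.05.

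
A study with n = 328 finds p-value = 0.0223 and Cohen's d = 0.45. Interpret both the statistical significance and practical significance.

Statistically significant (p = 0.0223 < 0.05). Cohen's d = 0.45 indicates a small effect size. Both statistical and practical significance should be considered.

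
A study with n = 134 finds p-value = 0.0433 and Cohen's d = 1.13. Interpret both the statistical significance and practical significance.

Statistically significant (p = 0.0433 < 0.05). Cohen's d = 1.13 indicates a large effect size. Both statistical and practical significance should be considered.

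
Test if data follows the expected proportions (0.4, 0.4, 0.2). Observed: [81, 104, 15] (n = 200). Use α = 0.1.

Expected: [80.0, 80.0, 40.0]. χ² = 22.837. df = 2, critical = 4.605. Reject H₀.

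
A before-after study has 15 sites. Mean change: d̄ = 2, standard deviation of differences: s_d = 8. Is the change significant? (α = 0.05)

t = d̄/(s_d/√n) = 2/(8/√15) = 0.968. df = 14, critical t = ±2.145. Fail to reject H₀.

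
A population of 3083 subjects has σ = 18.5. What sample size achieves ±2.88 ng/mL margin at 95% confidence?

Without FPC: n₀ = (1.96×18.5/2.88)² = 158.515. With FPC: n = n₀N/(n₀+N-1) = 150.8 → n = 151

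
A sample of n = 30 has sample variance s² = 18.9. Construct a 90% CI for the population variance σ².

df = 29. χ²_{0.05} = 42.557, χ²_{0.95} = 17.708. CI for σ² = ((n-1)s²/χ²_{α/2}, (n-1)s²/χ²_{1-α/2}) = (29·18.9/42.557, 29·18.9/17.708) = (12.88, 30.95)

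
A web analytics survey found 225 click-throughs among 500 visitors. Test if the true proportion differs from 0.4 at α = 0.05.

p̂ = 0.45, p₀ = 0.4. z = (p̂ - p₀)/√(p₀(1-p₀)/n) = 2.282. Critical: ±1.96. Reject H₀.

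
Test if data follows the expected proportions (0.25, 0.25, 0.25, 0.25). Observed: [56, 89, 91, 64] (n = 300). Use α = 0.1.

Expected: [75.0, 75.0, 75.0, 75.0]. χ² = 12.453. df = 3, critical = 6.251. Reject H₀.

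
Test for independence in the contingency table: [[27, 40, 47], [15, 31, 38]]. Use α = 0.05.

χ² = 1.0. df = 2, critical = 5.991. Fail to reject H₀. No evidence of dependence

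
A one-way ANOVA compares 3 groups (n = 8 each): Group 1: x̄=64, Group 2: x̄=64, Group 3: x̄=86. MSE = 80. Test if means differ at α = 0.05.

Grand mean = 71.33. SS_between = 2581.33, MS_between = 1290.67. F = 16.133, F_crit ≈ 3.467. Reject H₀.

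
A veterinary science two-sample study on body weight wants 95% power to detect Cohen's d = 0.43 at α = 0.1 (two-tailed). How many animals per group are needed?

z_{α/2} = 1.645, z_β = Φ⁻¹(0.95) = 1.645. For small effect (d = 0.43): n per group = 2(z_{α/2} + z_β)²/d² = 2(1.645 + 1.645)²/0.43² = 117.1 → 118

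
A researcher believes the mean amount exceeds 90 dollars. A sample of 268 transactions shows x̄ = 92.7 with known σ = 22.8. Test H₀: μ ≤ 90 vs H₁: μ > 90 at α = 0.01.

z = 1.939. Critical value: 2.33. Fail to reject H₀.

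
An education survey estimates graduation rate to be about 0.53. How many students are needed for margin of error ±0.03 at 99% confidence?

n = z²p(1-p)/E² = 2.576²×0.53×0.47/0.03² = 1836.6 → n = 1837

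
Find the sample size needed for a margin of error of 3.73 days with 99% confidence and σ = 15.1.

n = (z*σ/E)² = (2.576×15.1/3.73)² = 108.7 → n = 109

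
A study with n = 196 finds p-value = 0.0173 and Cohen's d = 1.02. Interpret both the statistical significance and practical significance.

Statistically significant (p = 0.0173 < 0.05). Cohen's d = 1.02 indicates a large effect size. Both statistical and practical significance should be considered.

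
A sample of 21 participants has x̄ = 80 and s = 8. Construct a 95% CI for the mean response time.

CI = x̄ ± t*(s/√n) = 80 ± 2.086(8/√21) = (76.36, 83.64)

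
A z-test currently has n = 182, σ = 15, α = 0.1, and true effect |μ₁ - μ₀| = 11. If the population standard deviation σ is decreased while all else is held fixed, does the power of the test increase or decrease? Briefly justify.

Power increases: a smaller σ shrinks the standard error σ/√n, moving the sampling distribution under H₁ further from the critical value.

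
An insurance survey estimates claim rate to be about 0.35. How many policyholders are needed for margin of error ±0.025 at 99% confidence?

n = z²p(1-p)/E² = 2.576²×0.35×0.65/0.025² = 2415.4 → n = 2416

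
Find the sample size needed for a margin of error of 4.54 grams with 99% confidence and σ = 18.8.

n = (z*σ/E)² = (2.576×18.8/4.54)² = 113.8 → n = 114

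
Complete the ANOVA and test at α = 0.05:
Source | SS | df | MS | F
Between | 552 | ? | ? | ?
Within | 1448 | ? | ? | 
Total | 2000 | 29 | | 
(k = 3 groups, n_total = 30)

df_between = 2, df_within = 27. MS_between = 276.0, MS_within = 53.63. F = 5.146, F_crit ≈ 3.354. Reject H₀.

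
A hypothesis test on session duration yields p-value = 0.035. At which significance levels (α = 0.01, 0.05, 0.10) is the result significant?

p = 0.035. Significant at: α = 0.05, 0.1.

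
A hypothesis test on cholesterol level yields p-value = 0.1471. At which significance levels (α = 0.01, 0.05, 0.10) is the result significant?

p = 0.1471. Not significant at any of the given levels.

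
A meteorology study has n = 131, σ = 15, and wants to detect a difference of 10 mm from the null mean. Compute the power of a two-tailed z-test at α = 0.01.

SE = σ/√n = 15/√131 = 1.311. Non-centrality λ = d/SE = 10/1.311 = 7.63. Power ≈ Φ(λ - z_{α/2}) = Φ(7.63 - 2.576) = Φ(5.054) = 1.0.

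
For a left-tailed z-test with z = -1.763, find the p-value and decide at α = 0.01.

p = P(Z < -1.763) = Φ(-1.763) ≈ 0.039. Since p ≥ 0.01, fail to reject H₀ (not significant) at α = 0.01.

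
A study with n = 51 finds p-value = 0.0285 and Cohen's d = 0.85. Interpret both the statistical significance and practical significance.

Statistically significant (p = 0.0285 < 0.05). Cohen's d = 0.85 indicates a large effect size. Both statistical and practical significance should be considered.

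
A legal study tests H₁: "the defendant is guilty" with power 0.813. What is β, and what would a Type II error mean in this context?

β = 1 - power = 1 - 0.813 = 0.187. A Type II error is failing to reject H₀ when H₀ is false (false negative) — here, failing to conclude that the defendant is guilty when in fact it is true. Consequence: acquitting a guilty person.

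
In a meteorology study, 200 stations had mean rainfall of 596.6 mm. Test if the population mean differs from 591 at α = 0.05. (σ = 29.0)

z = (x̄ - μ₀)/(σ/√n) = (596.6 - 591)/(29.0/√200) = 2.731. Critical value: ±1.96. Since |2.731| > 1.96, Reject H₀.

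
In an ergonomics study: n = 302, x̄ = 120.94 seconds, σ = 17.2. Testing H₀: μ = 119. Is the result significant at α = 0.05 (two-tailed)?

z = (120.94 - 119)/(17.2/√302) = 1.96. Since |z| ≤ 1.96, not significant at α = 0.05.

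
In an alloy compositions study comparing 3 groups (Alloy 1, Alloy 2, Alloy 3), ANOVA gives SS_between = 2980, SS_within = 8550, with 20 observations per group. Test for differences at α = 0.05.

df_between = 2, df_within = 57. F = MS_between/MS_within = 1490.0/150.0 = 9.933. F_crit ≈ 3.159. Reject H₀. At least one mean differs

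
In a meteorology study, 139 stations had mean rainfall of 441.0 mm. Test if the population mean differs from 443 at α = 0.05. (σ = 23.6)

z = (x̄ - μ₀)/(σ/√n) = (441.0 - 443)/(23.6/√139) = -0.999. Critical value: ±1.96. Since |-0.999| ≤ 1.96, Fail to reject H₀.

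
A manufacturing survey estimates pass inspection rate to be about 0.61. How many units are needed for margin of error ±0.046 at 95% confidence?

n = z²p(1-p)/E² = 1.96²×0.61×0.39/0.046² = 431.9 → n = 432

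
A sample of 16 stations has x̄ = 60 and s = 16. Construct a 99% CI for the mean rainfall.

CI = x̄ ± t*(s/√n) = 60 ± 2.947(16/√16) = (48.21, 71.79)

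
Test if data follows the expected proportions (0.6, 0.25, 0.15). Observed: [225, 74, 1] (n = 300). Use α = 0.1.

Expected: [180.0, 75.0, 45.0]. χ² = 54.286. df = 2, critical = 4.605. Reject H₀.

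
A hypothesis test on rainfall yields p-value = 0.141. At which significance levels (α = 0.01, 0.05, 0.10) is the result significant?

p = 0.141. Not significant at any of the given levels.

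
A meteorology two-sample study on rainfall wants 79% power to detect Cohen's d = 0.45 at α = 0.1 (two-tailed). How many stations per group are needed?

z_{α/2} = 1.645, z_β = Φ⁻¹(0.79) = 0.806. For small effect (d = 0.45): n per group = 2(z_{α/2} + z_β)²/d² = 2(1.645 + 0.806)²/0.45² = 59.3 → 60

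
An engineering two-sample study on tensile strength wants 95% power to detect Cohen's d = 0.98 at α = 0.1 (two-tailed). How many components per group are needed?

z_{α/2} = 1.645, z_β = Φ⁻¹(0.95) = 1.645. For large effect (d = 0.98): n per group = 2(z_{α/2} + z_β)²/d² = 2(1.645 + 1.645)²/0.98² = 22.5 → 23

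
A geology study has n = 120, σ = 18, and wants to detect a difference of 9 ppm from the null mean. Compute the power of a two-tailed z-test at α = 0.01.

SE = σ/√n = 18/√120 = 1.643. Non-centrality λ = d/SE = 9/1.643 = 5.477. Power ≈ Φ(λ - z_{α/2}) = Φ(5.477 - 2.576) = Φ(2.901) = 0.998.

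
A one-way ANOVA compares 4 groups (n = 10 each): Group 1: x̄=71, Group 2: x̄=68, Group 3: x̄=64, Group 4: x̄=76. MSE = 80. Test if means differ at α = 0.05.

Grand mean = 69.75. SS_between = 767.5, MS_between = 255.83. F = 3.198, F_crit ≈ 2.866. Reject H₀.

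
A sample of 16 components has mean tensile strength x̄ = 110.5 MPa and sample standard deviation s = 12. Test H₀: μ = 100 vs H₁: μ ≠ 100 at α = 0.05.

t = (x̄ - μ₀)/(s/√n) = (110.5 - 100)/(12/√16) = 3.5. df = 15, critical t = ±2.131. Reject H₀.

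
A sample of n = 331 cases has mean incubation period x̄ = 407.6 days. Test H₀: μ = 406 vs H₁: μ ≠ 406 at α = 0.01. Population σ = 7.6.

z = (x̄ - μ₀)/(σ/√n) = (407.6 - 406)/(7.6/√331) = 3.83. Critical value: ±2.576. Since |3.83| > 2.576, Reject H₀.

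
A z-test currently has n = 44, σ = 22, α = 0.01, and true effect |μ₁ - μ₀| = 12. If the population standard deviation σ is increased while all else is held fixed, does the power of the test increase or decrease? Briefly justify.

Power decreases: a larger σ inflates the standard error σ/√n, pulling the sampling distribution under H₁ back toward the critical value.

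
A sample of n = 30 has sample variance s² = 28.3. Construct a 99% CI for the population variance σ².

df = 29. χ²_{0.005} = 52.336, χ²_{0.995} = 13.121. CI for σ² = ((n-1)s²/χ²_{α/2}, (n-1)s²/χ²_{1-α/2}) = (29·28.3/52.336, 29·28.3/13.121) = (15.68, 62.55)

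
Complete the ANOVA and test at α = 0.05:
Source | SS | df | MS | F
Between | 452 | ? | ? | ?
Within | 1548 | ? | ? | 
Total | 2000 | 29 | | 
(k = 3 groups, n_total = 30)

df_between = 2, df_within = 27. MS_between = 226.0, MS_within = 57.33. F = 3.942, F_crit ≈ 3.354. Reject H₀.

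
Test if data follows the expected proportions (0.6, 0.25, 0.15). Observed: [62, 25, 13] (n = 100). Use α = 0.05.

Expected: [60.0, 25.0, 15.0]. χ² = 0.333. df = 2, critical = 5.991. Fail to reject H₀.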